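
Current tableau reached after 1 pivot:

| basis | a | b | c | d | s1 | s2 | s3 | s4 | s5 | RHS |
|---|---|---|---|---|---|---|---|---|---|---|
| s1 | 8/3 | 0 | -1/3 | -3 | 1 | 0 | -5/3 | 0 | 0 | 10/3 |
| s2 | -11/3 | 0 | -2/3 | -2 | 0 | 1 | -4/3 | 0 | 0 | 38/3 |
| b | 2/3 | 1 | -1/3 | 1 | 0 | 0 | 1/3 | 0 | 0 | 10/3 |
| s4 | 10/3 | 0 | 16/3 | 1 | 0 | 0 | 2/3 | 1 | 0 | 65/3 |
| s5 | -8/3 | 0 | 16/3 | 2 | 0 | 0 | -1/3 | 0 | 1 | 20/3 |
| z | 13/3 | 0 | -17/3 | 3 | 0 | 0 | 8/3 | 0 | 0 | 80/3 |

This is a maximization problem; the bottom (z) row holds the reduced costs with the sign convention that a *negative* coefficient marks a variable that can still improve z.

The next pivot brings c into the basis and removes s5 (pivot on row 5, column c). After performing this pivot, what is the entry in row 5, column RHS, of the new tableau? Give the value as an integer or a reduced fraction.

Pivot element is row 5, column c: 16/3.
Normalize row 5: new (row 5, RHS) = (20/3)/(16/3) = 5/4.
Row 5 is the pivot row, so the entry is 5/4.

5/4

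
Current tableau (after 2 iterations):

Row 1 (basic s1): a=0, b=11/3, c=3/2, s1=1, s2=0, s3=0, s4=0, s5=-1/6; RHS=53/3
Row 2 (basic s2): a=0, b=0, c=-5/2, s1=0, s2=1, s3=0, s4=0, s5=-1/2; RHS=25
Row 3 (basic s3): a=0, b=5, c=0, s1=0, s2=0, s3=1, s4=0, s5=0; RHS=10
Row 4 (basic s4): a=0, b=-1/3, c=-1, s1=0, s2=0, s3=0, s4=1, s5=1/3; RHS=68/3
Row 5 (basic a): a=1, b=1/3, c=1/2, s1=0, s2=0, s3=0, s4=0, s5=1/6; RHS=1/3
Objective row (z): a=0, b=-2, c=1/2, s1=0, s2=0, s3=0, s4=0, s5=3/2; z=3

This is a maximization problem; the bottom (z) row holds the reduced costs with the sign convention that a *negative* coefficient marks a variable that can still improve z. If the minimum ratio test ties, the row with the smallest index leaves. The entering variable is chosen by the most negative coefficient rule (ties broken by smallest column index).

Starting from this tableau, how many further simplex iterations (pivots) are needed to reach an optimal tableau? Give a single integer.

pivot: b in, a out → z = 5
No improving column remains; optimal.

1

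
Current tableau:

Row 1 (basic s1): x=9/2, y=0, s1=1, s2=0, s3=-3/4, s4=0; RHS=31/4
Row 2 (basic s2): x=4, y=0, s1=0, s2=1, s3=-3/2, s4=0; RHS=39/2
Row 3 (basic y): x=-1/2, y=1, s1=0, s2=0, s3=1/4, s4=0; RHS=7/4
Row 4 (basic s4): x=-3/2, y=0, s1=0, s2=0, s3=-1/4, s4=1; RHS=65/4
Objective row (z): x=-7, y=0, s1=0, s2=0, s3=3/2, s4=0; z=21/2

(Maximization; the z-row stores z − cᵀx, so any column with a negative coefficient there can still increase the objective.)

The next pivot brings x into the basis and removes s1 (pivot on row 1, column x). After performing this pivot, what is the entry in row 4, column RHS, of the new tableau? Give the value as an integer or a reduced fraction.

113/6

Pivot element is row 1, column x: 9/2.
Normalize row 1: new (row 1, RHS) = (31/4)/(9/2) = 31/18.
row 4 ← row 4 − (-3/2)·(new row 1): 65/4 − (-3/2)·(31/18) = 113/6.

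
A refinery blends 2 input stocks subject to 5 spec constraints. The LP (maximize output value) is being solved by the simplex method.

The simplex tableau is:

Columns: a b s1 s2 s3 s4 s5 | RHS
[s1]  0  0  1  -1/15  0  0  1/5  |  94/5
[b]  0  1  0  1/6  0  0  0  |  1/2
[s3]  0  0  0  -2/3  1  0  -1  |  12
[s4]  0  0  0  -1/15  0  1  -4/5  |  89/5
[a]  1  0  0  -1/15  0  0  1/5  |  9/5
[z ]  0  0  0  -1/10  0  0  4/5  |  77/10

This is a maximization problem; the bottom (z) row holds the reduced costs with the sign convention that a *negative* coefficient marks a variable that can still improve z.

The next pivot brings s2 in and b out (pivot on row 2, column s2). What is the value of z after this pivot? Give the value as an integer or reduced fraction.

8

Minimum ratio for s2: (1/2)/(1/6) = 3.
z changes by −(z-row coeff of s2)·ratio = −(-1/10)·3 = 3/10.
New z = 77/10 + (3/10) = 8.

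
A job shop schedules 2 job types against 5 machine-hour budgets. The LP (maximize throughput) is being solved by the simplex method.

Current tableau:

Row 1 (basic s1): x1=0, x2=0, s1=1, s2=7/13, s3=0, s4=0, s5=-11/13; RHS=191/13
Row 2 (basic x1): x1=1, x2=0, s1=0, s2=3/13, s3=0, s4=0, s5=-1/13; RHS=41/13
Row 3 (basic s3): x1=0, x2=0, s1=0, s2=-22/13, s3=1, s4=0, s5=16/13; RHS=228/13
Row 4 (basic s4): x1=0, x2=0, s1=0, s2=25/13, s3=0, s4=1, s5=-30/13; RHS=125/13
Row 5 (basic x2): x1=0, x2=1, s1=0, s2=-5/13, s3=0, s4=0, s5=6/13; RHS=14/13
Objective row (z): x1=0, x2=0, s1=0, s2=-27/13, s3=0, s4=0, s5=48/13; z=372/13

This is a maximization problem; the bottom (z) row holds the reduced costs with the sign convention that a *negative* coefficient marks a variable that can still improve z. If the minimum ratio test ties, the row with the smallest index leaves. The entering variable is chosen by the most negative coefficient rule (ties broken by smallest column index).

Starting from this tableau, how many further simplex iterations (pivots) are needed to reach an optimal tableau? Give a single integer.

pivot: s2 in, s4 out → z = 39
No improving column remains; optimal.

1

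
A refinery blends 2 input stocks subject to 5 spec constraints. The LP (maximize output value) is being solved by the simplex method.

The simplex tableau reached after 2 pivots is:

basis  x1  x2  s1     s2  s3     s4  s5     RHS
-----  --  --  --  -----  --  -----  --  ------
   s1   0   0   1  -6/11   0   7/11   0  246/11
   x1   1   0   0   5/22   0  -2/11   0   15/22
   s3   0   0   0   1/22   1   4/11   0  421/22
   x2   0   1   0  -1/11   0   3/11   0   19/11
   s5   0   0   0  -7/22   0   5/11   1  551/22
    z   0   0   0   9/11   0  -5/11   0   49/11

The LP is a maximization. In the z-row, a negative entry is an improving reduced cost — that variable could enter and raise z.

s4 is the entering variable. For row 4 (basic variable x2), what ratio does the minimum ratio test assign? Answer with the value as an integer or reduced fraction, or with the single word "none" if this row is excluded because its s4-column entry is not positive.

Ratio = RHS / (s4 entry) = (19/11) / (3/11) = 19/3.

19/3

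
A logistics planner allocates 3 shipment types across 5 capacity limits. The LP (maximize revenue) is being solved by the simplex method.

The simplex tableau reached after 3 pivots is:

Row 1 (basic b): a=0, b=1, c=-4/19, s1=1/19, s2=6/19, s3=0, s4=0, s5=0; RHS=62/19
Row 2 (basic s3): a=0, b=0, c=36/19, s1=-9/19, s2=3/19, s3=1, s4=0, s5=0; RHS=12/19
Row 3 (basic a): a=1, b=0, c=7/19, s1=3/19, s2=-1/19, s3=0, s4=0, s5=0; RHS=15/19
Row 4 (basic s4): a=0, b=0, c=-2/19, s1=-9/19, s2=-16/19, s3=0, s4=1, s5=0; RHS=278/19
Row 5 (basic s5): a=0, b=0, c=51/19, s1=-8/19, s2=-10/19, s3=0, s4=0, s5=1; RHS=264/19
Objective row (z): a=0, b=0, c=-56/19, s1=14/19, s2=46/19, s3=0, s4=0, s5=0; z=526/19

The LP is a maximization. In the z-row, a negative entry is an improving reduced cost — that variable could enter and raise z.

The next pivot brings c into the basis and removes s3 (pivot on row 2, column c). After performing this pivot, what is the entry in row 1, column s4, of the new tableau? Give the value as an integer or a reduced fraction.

0

Pivot element is row 2, column c: 36/19.
Normalize row 2: new (row 2, s4) = 0/(36/19) = 0.
row 1 ← row 1 − (-4/19)·(new row 2): 0 − (-4/19)·0 = 0.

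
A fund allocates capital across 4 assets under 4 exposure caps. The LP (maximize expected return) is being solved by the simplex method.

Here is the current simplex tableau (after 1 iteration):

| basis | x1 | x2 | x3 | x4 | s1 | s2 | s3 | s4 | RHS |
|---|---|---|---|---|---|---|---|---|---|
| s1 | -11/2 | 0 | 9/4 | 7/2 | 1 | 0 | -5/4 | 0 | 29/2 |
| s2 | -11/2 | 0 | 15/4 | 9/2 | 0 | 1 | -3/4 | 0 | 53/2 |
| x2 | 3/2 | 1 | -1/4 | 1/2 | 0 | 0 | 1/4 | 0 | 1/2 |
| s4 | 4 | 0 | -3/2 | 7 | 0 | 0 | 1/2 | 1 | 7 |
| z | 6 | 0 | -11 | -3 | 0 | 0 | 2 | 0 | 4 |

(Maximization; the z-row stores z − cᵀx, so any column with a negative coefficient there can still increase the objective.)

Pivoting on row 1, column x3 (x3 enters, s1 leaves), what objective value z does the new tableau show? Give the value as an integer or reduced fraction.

Minimum ratio for x3: (29/2)/(9/4) = 58/9.
z changes by −(z-row coeff of x3)·ratio = −(-11)·(58/9) = 638/9.
New z = 4 + (638/9) = 674/9.

674/9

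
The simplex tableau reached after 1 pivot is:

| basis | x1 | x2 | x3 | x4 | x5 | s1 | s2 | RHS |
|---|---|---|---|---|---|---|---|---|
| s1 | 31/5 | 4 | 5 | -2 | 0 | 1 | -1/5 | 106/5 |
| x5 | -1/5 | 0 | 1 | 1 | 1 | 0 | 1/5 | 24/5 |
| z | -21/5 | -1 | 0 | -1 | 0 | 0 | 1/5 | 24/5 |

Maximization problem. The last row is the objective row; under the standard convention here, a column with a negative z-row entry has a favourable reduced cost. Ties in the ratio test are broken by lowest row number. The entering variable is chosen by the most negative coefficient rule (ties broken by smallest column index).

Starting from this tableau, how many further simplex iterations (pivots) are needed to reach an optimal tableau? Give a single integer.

2

pivot: x1 in, s1 out → z = 594/31
pivot: x4 in, x5 out → z = 956/29
No improving column remains; optimal.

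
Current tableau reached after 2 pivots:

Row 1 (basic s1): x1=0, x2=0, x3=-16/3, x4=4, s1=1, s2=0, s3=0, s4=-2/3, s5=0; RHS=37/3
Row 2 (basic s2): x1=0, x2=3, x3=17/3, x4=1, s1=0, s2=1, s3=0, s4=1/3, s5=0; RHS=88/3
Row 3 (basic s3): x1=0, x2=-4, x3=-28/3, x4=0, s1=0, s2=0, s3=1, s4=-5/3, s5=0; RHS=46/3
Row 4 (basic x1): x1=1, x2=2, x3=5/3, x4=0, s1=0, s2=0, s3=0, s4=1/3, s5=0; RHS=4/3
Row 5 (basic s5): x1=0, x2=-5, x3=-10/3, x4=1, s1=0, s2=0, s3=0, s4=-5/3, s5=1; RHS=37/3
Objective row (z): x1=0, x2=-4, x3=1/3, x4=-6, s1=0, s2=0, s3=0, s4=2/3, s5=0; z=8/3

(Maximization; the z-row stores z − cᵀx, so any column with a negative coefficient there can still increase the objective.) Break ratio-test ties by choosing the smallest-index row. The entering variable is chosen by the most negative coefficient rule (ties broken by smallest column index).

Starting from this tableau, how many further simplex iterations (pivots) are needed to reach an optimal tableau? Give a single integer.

pivot: x4 in, s1 out → z = 127/6
pivot: x3 in, x1 out → z = 273/10
No improving column remains; optimal.

2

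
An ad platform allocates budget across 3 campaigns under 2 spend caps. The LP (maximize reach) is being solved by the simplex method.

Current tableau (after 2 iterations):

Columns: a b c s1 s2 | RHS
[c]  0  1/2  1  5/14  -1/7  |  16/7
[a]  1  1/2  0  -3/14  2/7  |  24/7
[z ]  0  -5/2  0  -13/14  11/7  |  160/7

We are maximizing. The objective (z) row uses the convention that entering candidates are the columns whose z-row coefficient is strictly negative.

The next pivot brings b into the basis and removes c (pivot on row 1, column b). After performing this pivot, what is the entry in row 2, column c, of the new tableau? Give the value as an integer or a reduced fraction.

-1

Pivot element is row 1, column b: 1/2.
Normalize row 1: new (row 1, c) = 1/(1/2) = 2.
row 2 ← row 2 − (1/2)·(new row 1): 0 − (1/2)·2 = -1.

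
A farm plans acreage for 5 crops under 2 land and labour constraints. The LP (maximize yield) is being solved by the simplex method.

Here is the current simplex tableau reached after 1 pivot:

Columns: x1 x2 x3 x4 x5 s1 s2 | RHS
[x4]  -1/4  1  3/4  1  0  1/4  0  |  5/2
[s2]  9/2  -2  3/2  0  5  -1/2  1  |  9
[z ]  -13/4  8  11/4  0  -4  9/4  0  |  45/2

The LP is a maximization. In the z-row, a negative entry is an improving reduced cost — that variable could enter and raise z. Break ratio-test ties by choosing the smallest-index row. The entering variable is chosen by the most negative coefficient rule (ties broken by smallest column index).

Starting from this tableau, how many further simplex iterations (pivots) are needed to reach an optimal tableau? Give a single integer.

pivot: x5 in, s2 out → z = 297/10
No improving column remains; optimal.

1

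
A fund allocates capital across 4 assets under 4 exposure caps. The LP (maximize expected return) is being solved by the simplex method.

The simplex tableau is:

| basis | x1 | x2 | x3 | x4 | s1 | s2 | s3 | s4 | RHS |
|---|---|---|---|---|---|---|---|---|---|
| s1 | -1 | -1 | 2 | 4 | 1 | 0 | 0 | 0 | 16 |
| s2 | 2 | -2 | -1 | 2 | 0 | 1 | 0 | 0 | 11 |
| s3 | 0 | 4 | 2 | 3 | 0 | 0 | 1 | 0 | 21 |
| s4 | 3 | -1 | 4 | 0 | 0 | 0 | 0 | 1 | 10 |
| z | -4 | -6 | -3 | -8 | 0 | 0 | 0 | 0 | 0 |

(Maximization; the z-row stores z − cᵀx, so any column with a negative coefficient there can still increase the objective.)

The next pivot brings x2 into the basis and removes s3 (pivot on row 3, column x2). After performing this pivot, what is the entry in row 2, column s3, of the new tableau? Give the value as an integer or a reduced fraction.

Pivot element is row 3, column x2: 4.
Normalize row 3: new (row 3, s3) = 1/4 = 1/4.
row 2 ← row 2 − (-2)·(new row 3): 0 − (-2)·(1/4) = 1/2.

1/2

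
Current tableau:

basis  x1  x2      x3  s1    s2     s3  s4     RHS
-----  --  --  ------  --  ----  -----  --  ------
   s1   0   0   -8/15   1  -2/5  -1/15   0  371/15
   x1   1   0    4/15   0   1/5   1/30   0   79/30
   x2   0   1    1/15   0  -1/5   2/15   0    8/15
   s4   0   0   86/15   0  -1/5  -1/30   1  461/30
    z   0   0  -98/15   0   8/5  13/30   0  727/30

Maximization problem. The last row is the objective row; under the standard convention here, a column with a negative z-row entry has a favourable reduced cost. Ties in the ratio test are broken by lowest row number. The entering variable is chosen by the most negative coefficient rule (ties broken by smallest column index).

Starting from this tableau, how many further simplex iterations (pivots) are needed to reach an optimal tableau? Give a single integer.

1

pivot: x3 in, s4 out → z = 1795/43
No improving column remains; optimal.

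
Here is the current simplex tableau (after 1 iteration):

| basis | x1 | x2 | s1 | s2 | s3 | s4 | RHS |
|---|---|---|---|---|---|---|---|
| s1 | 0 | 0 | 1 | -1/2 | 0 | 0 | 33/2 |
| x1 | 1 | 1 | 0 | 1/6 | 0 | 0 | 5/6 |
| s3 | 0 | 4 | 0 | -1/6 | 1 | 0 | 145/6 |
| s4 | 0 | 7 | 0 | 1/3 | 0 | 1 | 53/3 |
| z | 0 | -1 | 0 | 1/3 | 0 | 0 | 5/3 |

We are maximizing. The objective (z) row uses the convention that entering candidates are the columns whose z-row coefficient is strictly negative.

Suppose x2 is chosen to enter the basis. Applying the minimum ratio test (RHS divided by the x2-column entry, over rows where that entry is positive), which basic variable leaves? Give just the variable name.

Ratios: row 1 (s1): entry 0 ≤ 0, skip; row 2 (x1): (5/6)/1 = 5/6; row 3 (s3): (145/6)/4 = 145/24; row 4 (s4): (53/3)/7 = 53/21.
Minimum ratio 5/6 is in the x1 row, so x1 leaves.

x1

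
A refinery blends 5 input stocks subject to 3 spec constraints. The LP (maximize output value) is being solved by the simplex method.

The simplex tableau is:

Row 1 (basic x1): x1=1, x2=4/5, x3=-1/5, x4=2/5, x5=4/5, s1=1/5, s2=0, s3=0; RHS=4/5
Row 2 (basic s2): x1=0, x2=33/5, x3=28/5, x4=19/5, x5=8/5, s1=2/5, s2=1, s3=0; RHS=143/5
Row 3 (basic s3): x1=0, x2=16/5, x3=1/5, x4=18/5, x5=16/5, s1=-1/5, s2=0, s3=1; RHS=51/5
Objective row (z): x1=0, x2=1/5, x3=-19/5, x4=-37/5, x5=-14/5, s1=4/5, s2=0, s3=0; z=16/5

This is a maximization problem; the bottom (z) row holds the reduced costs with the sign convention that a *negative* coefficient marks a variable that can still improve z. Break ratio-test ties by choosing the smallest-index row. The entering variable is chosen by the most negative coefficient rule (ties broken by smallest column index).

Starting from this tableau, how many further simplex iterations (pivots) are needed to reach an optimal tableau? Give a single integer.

3

pivot: x4 in, x1 out → z = 18
pivot: x3 in, s3 out → z = 117/4
pivot: x1 in, s2 out → z = 3432/97
No improving column remains; optimal.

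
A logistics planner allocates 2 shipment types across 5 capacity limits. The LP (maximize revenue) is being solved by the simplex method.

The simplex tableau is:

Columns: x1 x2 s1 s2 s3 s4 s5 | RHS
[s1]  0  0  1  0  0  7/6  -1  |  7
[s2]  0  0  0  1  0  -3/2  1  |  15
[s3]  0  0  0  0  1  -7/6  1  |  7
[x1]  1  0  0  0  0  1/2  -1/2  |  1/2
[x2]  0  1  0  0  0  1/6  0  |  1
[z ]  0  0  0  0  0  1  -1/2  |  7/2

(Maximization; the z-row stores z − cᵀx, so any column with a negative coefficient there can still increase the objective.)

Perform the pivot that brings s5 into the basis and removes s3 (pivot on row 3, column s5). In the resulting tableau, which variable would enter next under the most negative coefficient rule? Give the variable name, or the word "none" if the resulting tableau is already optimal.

none

Pivot element 1. New z-row = old z-row − (-1/2)·(row 3/1).
Updated z-row coefficients: x1: 0, x2: 0, s1: 0, s2: 0, s3: 1/2, s4: 5/12, s5: 0.
No coefficient is strictly negative; the tableau after this pivot is optimal.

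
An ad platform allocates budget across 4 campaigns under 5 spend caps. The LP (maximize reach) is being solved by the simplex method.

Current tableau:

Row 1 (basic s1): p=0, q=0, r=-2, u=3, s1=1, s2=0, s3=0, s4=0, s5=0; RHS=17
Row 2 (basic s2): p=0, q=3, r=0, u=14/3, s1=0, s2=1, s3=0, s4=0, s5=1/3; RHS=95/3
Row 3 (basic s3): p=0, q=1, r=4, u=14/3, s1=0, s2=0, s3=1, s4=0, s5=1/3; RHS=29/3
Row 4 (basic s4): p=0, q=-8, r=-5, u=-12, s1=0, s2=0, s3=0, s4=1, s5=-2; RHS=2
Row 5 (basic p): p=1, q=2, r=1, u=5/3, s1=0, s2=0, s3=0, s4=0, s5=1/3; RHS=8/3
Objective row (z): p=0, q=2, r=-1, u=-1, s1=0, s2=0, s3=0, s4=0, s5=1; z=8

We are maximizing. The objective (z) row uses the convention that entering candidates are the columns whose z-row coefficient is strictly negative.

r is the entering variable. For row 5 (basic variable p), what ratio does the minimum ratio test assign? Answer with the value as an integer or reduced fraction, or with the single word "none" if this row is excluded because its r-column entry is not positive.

8/3

Ratio = RHS / (r entry) = (8/3) / 1 = 8/3.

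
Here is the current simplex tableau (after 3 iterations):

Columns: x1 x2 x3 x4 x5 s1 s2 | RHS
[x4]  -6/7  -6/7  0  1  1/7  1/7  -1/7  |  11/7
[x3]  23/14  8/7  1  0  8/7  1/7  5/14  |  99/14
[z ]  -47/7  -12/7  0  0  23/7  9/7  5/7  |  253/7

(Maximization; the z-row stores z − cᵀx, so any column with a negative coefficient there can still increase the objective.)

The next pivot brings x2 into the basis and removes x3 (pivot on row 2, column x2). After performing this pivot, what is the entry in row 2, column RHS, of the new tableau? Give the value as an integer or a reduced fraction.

Pivot element is row 2, column x2: 8/7.
Normalize row 2: new (row 2, RHS) = (99/14)/(8/7) = 99/16.
Row 2 is the pivot row, so the entry is 99/16.

99/16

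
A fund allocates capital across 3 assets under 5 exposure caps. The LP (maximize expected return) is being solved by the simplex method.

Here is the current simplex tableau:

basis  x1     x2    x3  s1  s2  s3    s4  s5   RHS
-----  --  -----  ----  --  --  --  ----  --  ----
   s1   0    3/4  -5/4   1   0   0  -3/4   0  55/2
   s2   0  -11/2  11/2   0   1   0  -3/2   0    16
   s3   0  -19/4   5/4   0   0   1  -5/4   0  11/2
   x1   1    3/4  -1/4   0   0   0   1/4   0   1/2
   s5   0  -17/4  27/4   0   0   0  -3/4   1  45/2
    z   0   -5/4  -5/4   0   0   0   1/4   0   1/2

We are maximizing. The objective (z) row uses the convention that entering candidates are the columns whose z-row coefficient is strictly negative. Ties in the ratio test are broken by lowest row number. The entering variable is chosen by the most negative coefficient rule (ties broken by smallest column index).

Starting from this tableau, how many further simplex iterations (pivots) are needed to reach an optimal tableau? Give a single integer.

pivot: x2 in, x1 out → z = 4/3
pivot: x3 in, s5 out → z = 37/4
No improving column remains; optimal.

2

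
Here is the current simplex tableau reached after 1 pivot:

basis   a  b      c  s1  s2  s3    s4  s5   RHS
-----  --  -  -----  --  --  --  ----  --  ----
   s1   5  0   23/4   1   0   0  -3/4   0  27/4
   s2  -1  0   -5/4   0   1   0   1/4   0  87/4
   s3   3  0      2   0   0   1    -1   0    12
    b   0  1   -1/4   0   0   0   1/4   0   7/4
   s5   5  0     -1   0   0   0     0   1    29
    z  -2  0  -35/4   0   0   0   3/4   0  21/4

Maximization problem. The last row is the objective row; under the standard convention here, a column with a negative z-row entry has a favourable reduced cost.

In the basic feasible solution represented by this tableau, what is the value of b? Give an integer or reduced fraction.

7/4

b is basic (row 4); its value is the RHS of that row: 7/4.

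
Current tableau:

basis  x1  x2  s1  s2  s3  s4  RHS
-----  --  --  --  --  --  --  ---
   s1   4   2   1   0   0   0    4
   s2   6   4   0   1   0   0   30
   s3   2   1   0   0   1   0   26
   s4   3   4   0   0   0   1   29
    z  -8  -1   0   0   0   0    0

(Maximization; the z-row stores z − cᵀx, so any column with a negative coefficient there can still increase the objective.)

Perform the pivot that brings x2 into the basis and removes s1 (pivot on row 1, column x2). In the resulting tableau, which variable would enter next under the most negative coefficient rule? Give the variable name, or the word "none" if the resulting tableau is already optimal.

Pivot element 2. New z-row = old z-row − (-1)·(row 1/2).
Updated z-row coefficients: x1: -6, x2: 0, s1: 1/2, s2: 0, s3: 0, s4: 0.
The most negative is -6 in column x1, so x1 would enter next.

x1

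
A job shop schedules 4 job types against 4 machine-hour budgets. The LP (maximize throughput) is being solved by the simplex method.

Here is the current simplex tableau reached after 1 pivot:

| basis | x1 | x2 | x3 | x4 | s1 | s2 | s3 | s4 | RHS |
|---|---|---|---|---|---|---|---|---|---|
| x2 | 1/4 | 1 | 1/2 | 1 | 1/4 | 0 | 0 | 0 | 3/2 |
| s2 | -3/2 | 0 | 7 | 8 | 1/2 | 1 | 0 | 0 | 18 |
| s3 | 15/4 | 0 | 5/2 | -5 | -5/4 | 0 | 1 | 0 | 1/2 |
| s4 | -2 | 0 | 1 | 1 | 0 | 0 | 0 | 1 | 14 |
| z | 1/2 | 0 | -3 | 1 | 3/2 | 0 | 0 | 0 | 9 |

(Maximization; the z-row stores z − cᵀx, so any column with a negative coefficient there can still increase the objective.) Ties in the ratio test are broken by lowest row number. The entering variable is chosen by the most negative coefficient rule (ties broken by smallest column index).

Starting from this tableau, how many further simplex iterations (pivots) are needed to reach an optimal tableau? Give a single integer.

2

pivot: x3 in, s3 out → z = 48/5
pivot: x4 in, x2 out → z = 131/10
No improving column remains; optimal.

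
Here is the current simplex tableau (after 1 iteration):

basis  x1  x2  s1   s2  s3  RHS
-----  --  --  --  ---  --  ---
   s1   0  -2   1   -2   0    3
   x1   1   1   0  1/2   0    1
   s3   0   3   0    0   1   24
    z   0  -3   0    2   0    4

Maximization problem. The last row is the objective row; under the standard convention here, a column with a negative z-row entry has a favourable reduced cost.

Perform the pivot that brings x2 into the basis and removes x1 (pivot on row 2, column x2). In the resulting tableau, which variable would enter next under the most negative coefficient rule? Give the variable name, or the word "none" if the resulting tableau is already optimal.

Pivot element 1. New z-row = old z-row − (-3)·(row 2/1).
Updated z-row coefficients: x1: 3, x2: 0, s1: 0, s2: 7/2, s3: 0.
No coefficient is strictly negative; the tableau after this pivot is optimal.

none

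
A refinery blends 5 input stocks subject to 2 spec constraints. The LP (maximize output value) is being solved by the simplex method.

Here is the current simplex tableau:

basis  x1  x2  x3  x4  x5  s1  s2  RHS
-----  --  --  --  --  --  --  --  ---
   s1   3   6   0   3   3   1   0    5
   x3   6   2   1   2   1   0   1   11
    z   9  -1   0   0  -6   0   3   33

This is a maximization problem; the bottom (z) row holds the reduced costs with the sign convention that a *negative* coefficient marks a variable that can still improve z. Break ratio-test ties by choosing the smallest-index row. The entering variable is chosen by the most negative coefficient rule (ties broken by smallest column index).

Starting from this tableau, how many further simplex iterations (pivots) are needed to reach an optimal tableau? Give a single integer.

pivot: x5 in, s1 out → z = 43
No improving column remains; optimal.

1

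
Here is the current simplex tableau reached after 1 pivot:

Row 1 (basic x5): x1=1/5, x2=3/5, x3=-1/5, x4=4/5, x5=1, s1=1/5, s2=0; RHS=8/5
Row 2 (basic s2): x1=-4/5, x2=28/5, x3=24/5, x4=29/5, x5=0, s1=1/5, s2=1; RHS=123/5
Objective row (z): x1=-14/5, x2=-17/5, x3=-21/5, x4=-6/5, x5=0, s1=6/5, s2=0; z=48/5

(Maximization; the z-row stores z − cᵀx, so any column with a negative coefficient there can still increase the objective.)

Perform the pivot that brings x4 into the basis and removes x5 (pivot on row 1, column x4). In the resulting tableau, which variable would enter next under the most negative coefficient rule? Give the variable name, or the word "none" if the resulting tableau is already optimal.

Pivot element 4/5. New z-row = old z-row − (-6/5)·(row 1/(4/5)).
Updated z-row coefficients: x1: -5/2, x2: -5/2, x3: -9/2, x4: 0, x5: 3/2, s1: 3/2, s2: 0.
The most negative is -9/2 in column x3, so x3 would enter next.

x3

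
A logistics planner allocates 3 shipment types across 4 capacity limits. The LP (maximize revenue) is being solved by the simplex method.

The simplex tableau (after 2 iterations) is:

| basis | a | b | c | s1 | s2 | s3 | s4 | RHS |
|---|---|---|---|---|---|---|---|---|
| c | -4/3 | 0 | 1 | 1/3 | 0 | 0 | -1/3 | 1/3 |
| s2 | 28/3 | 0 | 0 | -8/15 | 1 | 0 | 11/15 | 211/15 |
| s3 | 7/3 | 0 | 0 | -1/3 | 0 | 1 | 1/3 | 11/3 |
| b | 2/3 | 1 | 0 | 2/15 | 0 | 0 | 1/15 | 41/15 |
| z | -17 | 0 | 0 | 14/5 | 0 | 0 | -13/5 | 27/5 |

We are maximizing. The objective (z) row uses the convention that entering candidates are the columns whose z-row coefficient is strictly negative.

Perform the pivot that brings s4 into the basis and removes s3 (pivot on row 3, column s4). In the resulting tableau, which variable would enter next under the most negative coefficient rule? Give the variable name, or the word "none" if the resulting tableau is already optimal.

Pivot element 1/3. New z-row = old z-row − (-13/5)·(row 3/(1/3)).
Updated z-row coefficients: a: 6/5, b: 0, c: 0, s1: 1/5, s2: 0, s3: 39/5, s4: 0.
No coefficient is strictly negative; the tableau after this pivot is optimal.

none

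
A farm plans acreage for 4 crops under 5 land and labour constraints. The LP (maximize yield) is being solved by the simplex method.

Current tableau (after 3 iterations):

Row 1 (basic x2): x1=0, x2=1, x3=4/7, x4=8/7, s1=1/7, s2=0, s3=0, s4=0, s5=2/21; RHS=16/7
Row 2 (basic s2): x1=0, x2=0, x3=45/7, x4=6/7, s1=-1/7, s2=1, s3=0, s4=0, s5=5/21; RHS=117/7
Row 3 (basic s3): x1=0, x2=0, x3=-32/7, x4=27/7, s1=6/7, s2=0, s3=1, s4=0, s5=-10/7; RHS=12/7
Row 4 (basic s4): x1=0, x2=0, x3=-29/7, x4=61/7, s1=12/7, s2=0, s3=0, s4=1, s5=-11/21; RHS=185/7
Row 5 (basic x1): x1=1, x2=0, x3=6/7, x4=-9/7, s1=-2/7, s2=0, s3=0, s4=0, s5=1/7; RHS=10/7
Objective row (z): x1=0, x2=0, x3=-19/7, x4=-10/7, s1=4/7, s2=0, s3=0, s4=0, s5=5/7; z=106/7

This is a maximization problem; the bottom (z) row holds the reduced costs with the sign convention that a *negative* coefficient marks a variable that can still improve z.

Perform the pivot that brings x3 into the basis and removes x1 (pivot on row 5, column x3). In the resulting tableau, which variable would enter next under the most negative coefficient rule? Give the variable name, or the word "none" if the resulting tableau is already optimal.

x4

Pivot element 6/7. New z-row = old z-row − (-19/7)·(row 5/(6/7)).
Updated z-row coefficients: x1: 19/6, x2: 0, x3: 0, x4: -11/2, s1: -1/3, s2: 0, s3: 0, s4: 0, s5: 7/6.
The most negative is -11/2 in column x4, so x4 would enter next.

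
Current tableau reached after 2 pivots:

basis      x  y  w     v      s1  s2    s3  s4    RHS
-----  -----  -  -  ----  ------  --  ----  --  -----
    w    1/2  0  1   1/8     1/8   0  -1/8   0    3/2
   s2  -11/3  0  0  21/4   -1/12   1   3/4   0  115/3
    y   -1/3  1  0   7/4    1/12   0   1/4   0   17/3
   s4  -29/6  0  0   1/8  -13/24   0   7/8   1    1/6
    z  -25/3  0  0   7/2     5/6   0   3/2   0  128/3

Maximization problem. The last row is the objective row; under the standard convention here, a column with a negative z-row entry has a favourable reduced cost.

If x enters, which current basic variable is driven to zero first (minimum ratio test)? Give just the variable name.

Ratios: row 1 (w): (3/2)/(1/2) = 3; row 2 (s2): entry -11/3 ≤ 0, skip; row 3 (y): entry -1/3 ≤ 0, skip; row 4 (s4): entry -29/6 ≤ 0, skip.
Minimum ratio 3 is in the w row, so w leaves.

w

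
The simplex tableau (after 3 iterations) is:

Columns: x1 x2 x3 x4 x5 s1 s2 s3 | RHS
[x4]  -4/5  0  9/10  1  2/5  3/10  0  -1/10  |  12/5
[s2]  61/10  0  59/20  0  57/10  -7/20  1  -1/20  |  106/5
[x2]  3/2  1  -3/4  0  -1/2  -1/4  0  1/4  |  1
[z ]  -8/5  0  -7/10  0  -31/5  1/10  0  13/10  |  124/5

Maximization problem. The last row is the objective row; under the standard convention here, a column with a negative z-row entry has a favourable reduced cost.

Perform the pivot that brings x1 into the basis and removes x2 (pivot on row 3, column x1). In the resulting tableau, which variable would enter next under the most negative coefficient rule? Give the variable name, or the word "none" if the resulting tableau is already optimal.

x5

Pivot element 3/2. New z-row = old z-row − (-8/5)·(row 3/(3/2)).
Updated z-row coefficients: x1: 0, x2: 16/15, x3: -3/2, x4: 0, x5: -101/15, s1: -1/6, s2: 0, s3: 47/30.
The most negative is -101/15 in column x5, so x5 would enter next.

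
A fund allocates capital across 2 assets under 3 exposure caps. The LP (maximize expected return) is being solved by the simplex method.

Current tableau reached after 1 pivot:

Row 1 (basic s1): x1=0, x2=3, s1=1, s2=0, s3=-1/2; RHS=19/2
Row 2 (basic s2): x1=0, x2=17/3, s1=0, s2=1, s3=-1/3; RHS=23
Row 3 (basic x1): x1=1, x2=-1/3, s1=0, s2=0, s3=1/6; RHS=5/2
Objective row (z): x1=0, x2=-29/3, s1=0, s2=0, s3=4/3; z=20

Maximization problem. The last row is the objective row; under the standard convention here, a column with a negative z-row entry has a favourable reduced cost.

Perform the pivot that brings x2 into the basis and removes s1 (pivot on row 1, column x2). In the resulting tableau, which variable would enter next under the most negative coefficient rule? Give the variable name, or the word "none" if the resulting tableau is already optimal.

Pivot element 3. New z-row = old z-row − (-29/3)·(row 1/3).
Updated z-row coefficients: x1: 0, x2: 0, s1: 29/9, s2: 0, s3: -5/18.
The most negative is -5/18 in column s3, so s3 would enter next.

s3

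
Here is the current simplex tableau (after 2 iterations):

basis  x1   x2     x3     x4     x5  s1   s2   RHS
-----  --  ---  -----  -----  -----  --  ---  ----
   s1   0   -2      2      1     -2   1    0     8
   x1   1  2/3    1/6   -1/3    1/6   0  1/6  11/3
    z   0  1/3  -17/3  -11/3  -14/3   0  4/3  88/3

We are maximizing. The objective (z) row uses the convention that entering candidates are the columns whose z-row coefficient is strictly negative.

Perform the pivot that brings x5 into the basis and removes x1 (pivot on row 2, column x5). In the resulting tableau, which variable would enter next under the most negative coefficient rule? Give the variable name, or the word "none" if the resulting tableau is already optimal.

Pivot element 1/6. New z-row = old z-row − (-14/3)·(row 2/(1/6)).
Updated z-row coefficients: x1: 28, x2: 19, x3: -1, x4: -13, x5: 0, s1: 0, s2: 6.
The most negative is -13 in column x4, so x4 would enter next.

x4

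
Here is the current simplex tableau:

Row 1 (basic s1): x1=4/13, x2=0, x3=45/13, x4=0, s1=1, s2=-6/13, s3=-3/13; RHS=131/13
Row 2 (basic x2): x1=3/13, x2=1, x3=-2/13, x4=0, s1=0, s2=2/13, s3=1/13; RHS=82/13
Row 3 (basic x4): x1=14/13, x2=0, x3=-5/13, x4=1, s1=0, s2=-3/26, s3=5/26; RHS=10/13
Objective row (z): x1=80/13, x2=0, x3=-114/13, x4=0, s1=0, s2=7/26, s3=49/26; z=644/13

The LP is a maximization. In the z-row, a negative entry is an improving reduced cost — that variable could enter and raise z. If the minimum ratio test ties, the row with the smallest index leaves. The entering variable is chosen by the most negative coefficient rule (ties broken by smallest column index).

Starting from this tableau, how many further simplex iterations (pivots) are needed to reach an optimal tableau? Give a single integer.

pivot: x3 in, s1 out → z = 1126/15
pivot: s2 in, x2 out → z = 362/3
No improving column remains; optimal.

2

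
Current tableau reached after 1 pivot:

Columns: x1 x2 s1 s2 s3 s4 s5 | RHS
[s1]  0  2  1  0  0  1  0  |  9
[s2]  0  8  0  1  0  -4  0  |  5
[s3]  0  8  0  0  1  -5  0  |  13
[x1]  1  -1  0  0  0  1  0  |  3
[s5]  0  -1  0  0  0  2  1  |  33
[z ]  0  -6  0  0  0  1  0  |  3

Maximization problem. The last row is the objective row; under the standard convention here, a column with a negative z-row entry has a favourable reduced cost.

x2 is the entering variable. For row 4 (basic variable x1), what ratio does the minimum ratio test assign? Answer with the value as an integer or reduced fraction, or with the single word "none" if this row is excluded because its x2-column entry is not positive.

none

The x2 entry in row 4 is -1 ≤ 0, so this row gives no ratio.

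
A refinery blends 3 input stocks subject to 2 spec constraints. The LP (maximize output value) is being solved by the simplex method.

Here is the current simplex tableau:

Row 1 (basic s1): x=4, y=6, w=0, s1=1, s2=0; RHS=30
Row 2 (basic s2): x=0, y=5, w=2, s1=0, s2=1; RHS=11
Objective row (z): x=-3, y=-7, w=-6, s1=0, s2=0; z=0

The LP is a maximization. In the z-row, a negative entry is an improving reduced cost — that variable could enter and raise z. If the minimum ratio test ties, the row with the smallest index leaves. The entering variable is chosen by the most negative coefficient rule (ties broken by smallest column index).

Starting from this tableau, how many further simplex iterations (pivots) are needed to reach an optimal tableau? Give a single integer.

pivot: y in, s2 out → z = 77/5
pivot: w in, y out → z = 33
pivot: x in, s1 out → z = 111/2
No improving column remains; optimal.

3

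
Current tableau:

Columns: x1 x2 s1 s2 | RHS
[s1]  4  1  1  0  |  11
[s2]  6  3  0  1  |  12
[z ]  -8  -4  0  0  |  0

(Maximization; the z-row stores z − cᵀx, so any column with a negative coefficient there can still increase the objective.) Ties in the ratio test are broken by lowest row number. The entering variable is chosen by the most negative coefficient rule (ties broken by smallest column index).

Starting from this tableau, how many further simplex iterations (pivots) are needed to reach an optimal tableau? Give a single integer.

1

pivot: x1 in, s2 out → z = 16
No improving column remains; optimal.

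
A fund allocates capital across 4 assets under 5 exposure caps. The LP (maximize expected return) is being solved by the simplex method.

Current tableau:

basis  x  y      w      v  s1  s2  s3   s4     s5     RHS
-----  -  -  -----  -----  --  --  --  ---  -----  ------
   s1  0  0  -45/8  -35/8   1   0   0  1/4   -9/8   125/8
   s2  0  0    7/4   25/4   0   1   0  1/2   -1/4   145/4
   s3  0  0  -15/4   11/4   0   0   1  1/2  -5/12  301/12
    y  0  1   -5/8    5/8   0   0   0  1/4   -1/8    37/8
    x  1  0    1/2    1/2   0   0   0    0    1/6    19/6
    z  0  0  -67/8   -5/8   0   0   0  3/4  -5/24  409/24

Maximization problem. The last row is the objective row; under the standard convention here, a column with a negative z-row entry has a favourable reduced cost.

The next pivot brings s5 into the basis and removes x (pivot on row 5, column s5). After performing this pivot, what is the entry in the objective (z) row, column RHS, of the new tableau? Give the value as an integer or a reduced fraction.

Pivot element is row 5, column s5: 1/6.
Normalize row 5: new (row 5, RHS) = (19/6)/(1/6) = 19.
z-row ← z-row − (-5/24)·(new row 5): 409/24 − (-5/24)·19 = 21.

21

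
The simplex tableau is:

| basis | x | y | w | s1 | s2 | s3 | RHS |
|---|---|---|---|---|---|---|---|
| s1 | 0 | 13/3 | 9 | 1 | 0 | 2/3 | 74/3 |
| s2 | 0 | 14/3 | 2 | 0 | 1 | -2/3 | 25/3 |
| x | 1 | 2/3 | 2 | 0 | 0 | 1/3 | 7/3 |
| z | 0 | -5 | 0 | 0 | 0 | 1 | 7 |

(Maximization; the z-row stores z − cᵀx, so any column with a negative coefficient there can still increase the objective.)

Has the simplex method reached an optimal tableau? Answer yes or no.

no

Column y has objective-row coefficient -5, which is negative; an improving pivot exists, so not yet optimal.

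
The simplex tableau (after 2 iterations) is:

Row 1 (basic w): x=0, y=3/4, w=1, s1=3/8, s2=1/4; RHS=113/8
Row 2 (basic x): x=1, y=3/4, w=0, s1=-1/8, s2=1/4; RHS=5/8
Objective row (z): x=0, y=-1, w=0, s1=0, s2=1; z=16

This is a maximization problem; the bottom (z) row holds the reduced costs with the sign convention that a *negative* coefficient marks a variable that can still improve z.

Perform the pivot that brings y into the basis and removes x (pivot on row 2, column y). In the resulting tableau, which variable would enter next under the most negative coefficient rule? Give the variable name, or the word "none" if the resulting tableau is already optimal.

Pivot element 3/4. New z-row = old z-row − (-1)·(row 2/(3/4)).
Updated z-row coefficients: x: 4/3, y: 0, w: 0, s1: -1/6, s2: 4/3.
The most negative is -1/6 in column s1, so s1 would enter next.

s1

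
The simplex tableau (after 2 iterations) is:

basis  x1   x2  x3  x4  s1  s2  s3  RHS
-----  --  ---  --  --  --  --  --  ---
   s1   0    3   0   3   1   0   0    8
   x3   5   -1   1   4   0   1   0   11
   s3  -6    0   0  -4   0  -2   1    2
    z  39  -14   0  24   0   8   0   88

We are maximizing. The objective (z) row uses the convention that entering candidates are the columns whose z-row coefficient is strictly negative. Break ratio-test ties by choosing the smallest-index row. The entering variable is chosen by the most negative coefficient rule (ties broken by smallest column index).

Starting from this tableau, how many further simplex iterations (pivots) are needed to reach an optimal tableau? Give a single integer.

pivot: x2 in, s1 out → z = 376/3
No improving column remains; optimal.

1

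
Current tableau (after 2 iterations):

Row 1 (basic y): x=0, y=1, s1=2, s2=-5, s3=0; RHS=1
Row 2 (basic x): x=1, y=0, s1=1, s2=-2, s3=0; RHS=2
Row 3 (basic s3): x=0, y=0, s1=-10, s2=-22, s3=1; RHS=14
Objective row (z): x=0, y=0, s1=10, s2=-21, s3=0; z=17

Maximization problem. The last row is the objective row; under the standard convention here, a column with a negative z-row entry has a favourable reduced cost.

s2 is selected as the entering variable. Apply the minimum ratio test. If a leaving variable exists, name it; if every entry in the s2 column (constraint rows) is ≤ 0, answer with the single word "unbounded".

s2-column entries: row 1: -5, row 2: -2, row 3: -22. All ≤ 0, so s2 can increase without bound; the LP is unbounded in this direction.

unbounded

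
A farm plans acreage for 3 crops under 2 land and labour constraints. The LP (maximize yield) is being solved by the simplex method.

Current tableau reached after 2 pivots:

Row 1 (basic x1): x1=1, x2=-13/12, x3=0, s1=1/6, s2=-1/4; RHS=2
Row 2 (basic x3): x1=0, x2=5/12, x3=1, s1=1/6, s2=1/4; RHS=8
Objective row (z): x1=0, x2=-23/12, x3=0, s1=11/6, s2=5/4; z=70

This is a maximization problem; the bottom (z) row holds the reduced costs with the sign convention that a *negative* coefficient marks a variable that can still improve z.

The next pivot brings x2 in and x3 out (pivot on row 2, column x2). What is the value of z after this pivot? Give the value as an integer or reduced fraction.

Minimum ratio for x2: 8/(5/12) = 96/5.
z changes by −(z-row coeff of x2)·ratio = −(-23/12)·(96/5) = 184/5.
New z = 70 + (184/5) = 534/5.

534/5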